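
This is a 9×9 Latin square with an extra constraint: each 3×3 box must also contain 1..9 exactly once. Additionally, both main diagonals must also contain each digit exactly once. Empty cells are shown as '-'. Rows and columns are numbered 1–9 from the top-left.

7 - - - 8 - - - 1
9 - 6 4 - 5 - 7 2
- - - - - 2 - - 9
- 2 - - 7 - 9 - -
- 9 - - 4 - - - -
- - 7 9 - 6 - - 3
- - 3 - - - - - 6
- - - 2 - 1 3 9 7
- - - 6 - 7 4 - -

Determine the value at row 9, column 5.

row 1, column 4 = 3: row 1 has {1,7,8}; col 4 has {2,4,6,9}; box has {2,4,5,8} → only 3 remains.
row 1, column 6 = 9: row 1 has {1,3,7,8}; col 6 has {1,2,5,6,7}; box has {2,3,4,5,8} → only 9 remains.
row 2, column 5 = 1: row 2 has {2,4,5,6,7,9}; col 5 has {4,7,8}; box has {2,3,4,5,8,9} → only 1 remains.
row 2, column 7 = 8: row 2 has {1,2,4,5,6,7,9}; col 7 has {3,4,9}; box has {1,2,7,9} → only 8 remains.
row 3, column 4 = 7: row 3 has {2,9}; col 4 has {2,3,4,6,9}; box has {1,2,3,4,5,8,9} → only 7 remains.
row 3, column 5 = 6: row 3 has {2,7,9}; col 5 has {1,4,7,8}; box has {1,2,3,4,5,7,8,9} → only 6 remains.
row 3, column 7 = 5: row 3 has {2,6,7,9}; col 7 has {3,4,8,9}; box has {1,2,7,8,9}; anti-diagonal has {1,3,4,7,9} → only 5 remains.
row 4, column 6 = 8: row 4 has {2,7,9}; col 6 has {1,2,5,6,7,9}; box has {4,6,7,9}; anti-diagonal has {1,3,4,5,7,9} → only 8 remains.
row 5, column 6 = 3: row 5 has {4,9}; col 6 has {1,2,5,6,7,8,9}; box has {4,6,7,8,9} → only 3 remains.
row 7, column 6 = 4: row 7 has {3,6}; col 6 has {1,2,3,5,6,7,8,9}; box has {1,2,6,7} → only 4 remains.
row 8, column 2 = 6: row 8 has {1,2,3,7,9}; col 2 has {2,9}; box has {3}; anti-diagonal has {1,3,4,5,7,8,9} → only 6 remains.
row 8, column 5 = 5: row 8 has {1,2,3,6,7,9}; col 5 has {1,4,6,7,8}; box has {1,2,4,6,7} → only 5 remains.
row 9, column 1 = 2: row 9 has {4,6,7}; col 1 has {7,9}; box has {3,6}; anti-diagonal has {1,3,4,5,6,7,8,9} → only 2 remains.
row 1, column 7 = 6: row 1 has {1,3,7,8,9}; col 7 has {3,4,5,8,9}; box has {1,2,5,7,8,9} → only 6 remains.
row 1, column 8 = 4: row 1 has {1,3,6,7,8,9}; col 8 has {7,9}; box has {1,2,5,6,7,8,9} → only 4 remains.
row 2, column 2 = 3: row 2 has {1,2,4,5,6,7,8,9}; col 2 has {2,6,9}; box has {6,7,9}; main diagonal has {4,6,7,9} → only 3 remains.
row 3, column 8 = 3: row 3 has {2,5,6,7,9}; col 8 has {4,7,9}; box has {1,2,4,5,6,7,8,9} → only 3 remains.
row 6, column 5 = 2: row 6 has {3,6,7,9}; col 5 has {1,4,5,6,7,8}; box has {3,4,6,7,8,9} → only 2 remains.
row 6, column 7 = 1: row 6 has {2,3,6,7,9}; col 7 has {3,4,5,6,8,9}; box has {3,9} → only 1 remains.
row 7, column 4 = 8: row 7 has {3,4,6}; col 4 has {2,3,4,6,7,9}; box has {1,2,4,5,6,7} → only 8 remains.
row 7, column 5 = 9: row 7 has {3,4,6,8}; col 5 has {1,2,4,5,6,7,8}; box has {1,2,4,5,6,7,8} → only 9 remains.
row 7, column 7 = 2: row 7 has {3,4,6,8,9}; col 7 has {1,3,4,5,6,8,9}; box has {3,4,6,7,9}; main diagonal has {3,4,6,7,9} → only 2 remains.
row 9, column 5 = 3: row 9 has {2,4,6,7}; col 5 has {1,2,4,5,6,7,8,9}; box has {1,2,4,5,6,7,8,9} → only 3 remains.

3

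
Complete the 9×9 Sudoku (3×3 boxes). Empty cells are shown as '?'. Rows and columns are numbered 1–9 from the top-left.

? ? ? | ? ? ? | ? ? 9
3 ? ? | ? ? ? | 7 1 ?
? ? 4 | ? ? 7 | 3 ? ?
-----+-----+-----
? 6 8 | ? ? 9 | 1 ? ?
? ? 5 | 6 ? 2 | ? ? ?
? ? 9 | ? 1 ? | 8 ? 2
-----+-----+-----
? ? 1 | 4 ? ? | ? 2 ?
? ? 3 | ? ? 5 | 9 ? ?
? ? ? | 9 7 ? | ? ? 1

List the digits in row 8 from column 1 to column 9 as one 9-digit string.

683125974

R5C7 = 4: row 5 has {2,5,6}; col 7 has {1,3,7,8,9}; box has {1,2,8} → only 4 remains.
R4C1 = 2: in row 4, 2 can only go here (every other open cell in that row sees a 2).
R4C5 = 4: in row 4, 4 can only go here (every other open cell in that row sees a 4).
R6C6 = 3: row 6 has {1,2,8,9}; col 6 has {2,5,7,9}; box has {1,2,4,6,9} → only 3 remains.
R5C5 = 8: row 5 has {2,4,5,6}; col 5 has {1,4,7}; box has {1,2,3,4,6,9} → only 8 remains.
R5C8 = 9: in row 5, 9 can only go here (every other open cell in that row sees a 9).
R6C8 = 6: in row 6, 6 can only go here (every other open cell in that row sees a 6).
R6C4 = 5: in row 6, 5 can only go here (every other open cell in that row sees a 5).
R4C4 = 7: row 4 has {1,2,4,6,8,9}; col 4 has {4,5,6,9}; box has {1,2,3,4,5,6,8,9} → only 7 remains.
R8C4 = 1: in row 8, 1 can only go here (every other open cell in that row sees a 1).
R9C8 = 3: in row 9, 3 can only go here (every other open cell in that row sees a 3).
R4C8 = 5: row 4 has {1,2,4,6,7,8,9}; col 8 has {1,2,3,6,9}; box has {1,2,4,6,8,9} → only 5 remains.
R4C9 = 3: row 4 has {1,2,4,5,6,7,8,9}; col 9 has {1,2,9}; box has {1,2,4,5,6,8,9} → only 3 remains.
R5C9 = 7: row 5 has {2,4,5,6,8,9}; col 9 has {1,2,3,9}; box has {1,2,3,4,5,6,8,9} → only 7 remains.
R3C8 = 8: row 3 has {3,4,7}; col 8 has {1,2,3,5,6,9}; box has {1,3,7,9} → only 8 remains.
R5C1 = 1: row 5 has {2,4,5,6,7,8,9}; col 1 has {2,3}; box has {2,5,6,8,9} → only 1 remains.
R5C2 = 3: row 5 has {1,2,4,5,6,7,8,9}; col 2 has {6}; box has {1,2,5,6,8,9} → only 3 remains.
R1C8 = 4: row 1 has {9}; col 8 has {1,2,3,5,6,8,9}; box has {1,3,7,8,9} → only 4 remains.
R3C4 = 2: row 3 has {3,4,7,8}; col 4 has {1,4,5,6,7,9}; box has {7} → only 2 remains.
R8C8 = 7: row 8 has {1,3,5,9}; col 8 has {1,2,3,4,5,6,8,9}; box has {1,2,3,9} → only 7 remains.
R2C4 = 8: row 2 has {1,3,7}; col 4 has {1,2,4,5,6,7,9}; box has {2,7} → only 8 remains.
R1C4 = 3: row 1 has {4,9}; col 4 has {1,2,4,5,6,7,8,9}; box has {2,7,8} → only 3 remains.
R2C6 = 4: in row 2, 4 can only go here (every other open cell in that row sees a 4).
R3C2 = 1: in row 3, 1 can only go here (every other open cell in that row sees a 1).
R1C6 = 1: in row 1, 1 can only go here (every other open cell in that row sees a 1).
R7C5 = 3: in row 7, 3 can only go here (every other open cell in that row sees a 3).
R1C3 = 7: in column 3, 7 can only go here (every other open cell in that column sees a 7).
R8C5 = 2: in column 5, 2 can only go here (every other open cell in that column sees a 2).
R1C7 = 2: in column 7, 2 can only go here (every other open cell in that column sees a 2).
R8C9 = 4: in column 9, 4 can only go here (every other open cell in that column sees a 4).
R8C2 = 8: row 8 has {1,2,3,4,5,7,9}; col 2 has {1,3,6}; box has {1,3} → only 8 remains.
R1C2 = 5: row 1 has {1,2,3,4,7,9}; col 2 has {1,3,6,8}; box has {1,3,4,7} → only 5 remains.
R1C5 = 6: row 1 has {1,2,3,4,5,7,9}; col 5 has {1,2,3,4,7,8}; box has {1,2,3,4,7,8} → only 6 remains.
R8C1 = 6: row 8 has {1,2,3,4,5,7,8,9}; col 1 has {1,2,3}; box has {1,3,8} → only 6 remains.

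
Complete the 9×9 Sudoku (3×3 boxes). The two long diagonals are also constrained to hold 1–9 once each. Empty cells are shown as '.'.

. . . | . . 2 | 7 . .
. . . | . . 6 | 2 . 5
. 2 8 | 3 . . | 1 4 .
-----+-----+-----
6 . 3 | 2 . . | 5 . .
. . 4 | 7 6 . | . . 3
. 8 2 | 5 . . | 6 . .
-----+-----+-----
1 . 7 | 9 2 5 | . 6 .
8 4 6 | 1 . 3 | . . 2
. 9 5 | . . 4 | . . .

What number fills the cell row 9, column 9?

row 7, column 2 = 3: row 7 has {1,2,5,6,7,9}; col 2 has {2,4,8,9}; box has {1,4,5,6,7,8,9} → only 3 remains.
row 7, column 7 = 4: row 7 has {1,2,3,5,6,7,9}; col 7 has {1,2,5,6,7}; box has {2,6}; main diagonal has {2,6,8} → only 4 remains.
row 7, column 9 = 8: row 7 has {1,2,3,4,5,6,7,9}; col 9 has {2,3,5}; box has {2,4,6} → only 8 remains.
row 8, column 5 = 7: row 8 has {1,2,3,4,6,8}; col 5 has {2,6}; box has {1,2,3,4,5,9} → only 7 remains.
row 8, column 7 = 9: row 8 has {1,2,3,4,6,7,8}; col 7 has {1,2,4,5,6,7}; box has {2,4,6,8} → only 9 remains.
row 8, column 8 = 5: row 8 has {1,2,3,4,6,7,8,9}; col 8 has {4,6}; box has {2,4,6,8,9}; main diagonal has {2,4,6,8} → only 5 remains.
row 9, column 1 = 2: row 9 has {4,5,9}; col 1 has {1,6,8}; box has {1,3,4,5,6,7,8,9}; anti-diagonal has {1,4,5,6,7} → only 2 remains.
row 9, column 5 = 8: row 9 has {2,4,5,9}; col 5 has {2,6,7}; box has {1,2,3,4,5,7,9} → only 8 remains.
row 9, column 7 = 3: row 9 has {2,4,5,8,9}; col 7 has {1,2,4,5,6,7,9}; box has {2,4,5,6,8,9} → only 3 remains.
row 1, column 9 = 9: row 1 has {2,7}; col 9 has {2,3,5,8}; box has {1,2,4,5,7}; anti-diagonal has {1,2,4,5,6,7} → only 9 remains.
row 3, column 9 = 6: row 3 has {1,2,3,4,8}; col 9 has {2,3,5,8,9}; box has {1,2,4,5,7,9} → only 6 remains.
row 4, column 6 = 8: row 4 has {2,3,5,6}; col 6 has {2,3,4,5,6}; box has {2,5,6,7}; anti-diagonal has {1,2,4,5,6,7,9} → only 8 remains.
row 5, column 7 = 8: row 5 has {3,4,6,7}; col 7 has {1,2,3,4,5,6,7,9}; box has {3,5,6} → only 8 remains.
row 9, column 4 = 6: row 9 has {2,3,4,5,8,9}; col 4 has {1,2,3,5,7,9}; box has {1,2,3,4,5,7,8,9} → only 6 remains.
row 1, column 1 = 3: row 1 has {2,7,9}; col 1 has {1,2,6,8}; box has {2,8}; main diagonal has {2,4,5,6,8} → only 3 remains.
row 1, column 3 = 1: row 1 has {2,3,7,9}; col 3 has {2,3,4,5,6,7,8}; box has {2,3,8} → only 1 remains.
row 1, column 8 = 8: row 1 has {1,2,3,7,9}; col 8 has {4,5,6}; box has {1,2,4,5,6,7,9} → only 8 remains.
row 2, column 2 = 7: row 2 has {2,5,6}; col 2 has {2,3,4,8,9}; box has {1,2,3,8}; main diagonal has {2,3,4,5,6,8} → only 7 remains.
row 2, column 3 = 9: row 2 has {2,5,6,7}; col 3 has {1,2,3,4,5,6,7,8}; box has {1,2,3,7,8} → only 9 remains.
row 2, column 8 = 3: row 2 has {2,5,6,7,9}; col 8 has {4,5,6,8}; box has {1,2,4,5,6,7,8,9}; anti-diagonal has {1,2,4,5,6,7,8,9} → only 3 remains.
row 3, column 1 = 5: row 3 has {1,2,3,4,6,8}; col 1 has {1,2,3,6,8}; box has {1,2,3,7,8,9} → only 5 remains.
row 3, column 5 = 9: row 3 has {1,2,3,4,5,6,8}; col 5 has {2,6,7,8}; box has {2,3,6} → only 9 remains.
row 3, column 6 = 7: row 3 has {1,2,3,4,5,6,8,9}; col 6 has {2,3,4,5,6,8}; box has {2,3,6,9} → only 7 remains.
row 4, column 2 = 1: row 4 has {2,3,5,6,8}; col 2 has {2,3,4,7,8,9}; box has {2,3,4,6,8} → only 1 remains.
row 4, column 5 = 4: row 4 has {1,2,3,5,6,8}; col 5 has {2,6,7,8,9}; box has {2,5,6,7,8} → only 4 remains.
row 4, column 9 = 7: row 4 has {1,2,3,4,5,6,8}; col 9 has {2,3,5,6,8,9}; box has {3,5,6,8} → only 7 remains.
row 5, column 1 = 9: row 5 has {3,4,6,7,8}; col 1 has {1,2,3,5,6,8}; box has {1,2,3,4,6,8} → only 9 remains.
row 5, column 2 = 5: row 5 has {3,4,6,7,8,9}; col 2 has {1,2,3,4,7,8,9}; box has {1,2,3,4,6,8,9} → only 5 remains.
row 5, column 6 = 1: row 5 has {3,4,5,6,7,8,9}; col 6 has {2,3,4,5,6,7,8}; box has {2,4,5,6,7,8} → only 1 remains.
row 5, column 8 = 2: row 5 has {1,3,4,5,6,7,8,9}; col 8 has {3,4,5,6,8}; box has {3,5,6,7,8} → only 2 remains.
row 6, column 1 = 7: row 6 has {2,5,6,8}; col 1 has {1,2,3,5,6,8,9}; box has {1,2,3,4,5,6,8,9} → only 7 remains.
row 6, column 5 = 3: row 6 has {2,5,6,7,8}; col 5 has {2,4,6,7,8,9}; box has {1,2,4,5,6,7,8} → only 3 remains.
row 6, column 6 = 9: row 6 has {2,3,5,6,7,8}; col 6 has {1,2,3,4,5,6,7,8}; box has {1,2,3,4,5,6,7,8}; main diagonal has {2,3,4,5,6,7,8} → only 9 remains.
row 6, column 8 = 1: row 6 has {2,3,5,6,7,8,9}; col 8 has {2,3,4,5,6,8}; box has {2,3,5,6,7,8} → only 1 remains.
row 6, column 9 = 4: row 6 has {1,2,3,5,6,7,8,9}; col 9 has {2,3,5,6,7,8,9}; box has {1,2,3,5,6,7,8} → only 4 remains.
row 9, column 8 = 7: row 9 has {2,3,4,5,6,8,9}; col 8 has {1,2,3,4,5,6,8}; box has {2,3,4,5,6,8,9} → only 7 remains.
row 9, column 9 = 1: row 9 has {2,3,4,5,6,7,8,9}; col 9 has {2,3,4,5,6,7,8,9}; box has {2,3,4,5,6,7,8,9}; main diagonal has {2,3,4,5,6,7,8,9} → only 1 remains.

1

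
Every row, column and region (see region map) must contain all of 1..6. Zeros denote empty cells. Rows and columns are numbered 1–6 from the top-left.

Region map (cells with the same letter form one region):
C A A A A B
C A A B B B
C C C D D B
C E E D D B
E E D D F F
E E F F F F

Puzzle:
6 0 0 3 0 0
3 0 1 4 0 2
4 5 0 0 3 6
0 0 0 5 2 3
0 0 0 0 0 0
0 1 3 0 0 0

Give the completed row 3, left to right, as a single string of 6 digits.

452136

row 2, column 2 = 6 (sole candidate).
row 2, column 5 = 5 (sole candidate).
row 3, column 3 = 2: row 3 has {3,4,5,6}; col 3 has {1,3}; region has {3,4,5,6} → only 2 remains.
row 3, column 4 = 1: row 3 has {2,3,4,5,6}; col 4 has {3,4,5}; region has {2,3,5} → only 1 remains.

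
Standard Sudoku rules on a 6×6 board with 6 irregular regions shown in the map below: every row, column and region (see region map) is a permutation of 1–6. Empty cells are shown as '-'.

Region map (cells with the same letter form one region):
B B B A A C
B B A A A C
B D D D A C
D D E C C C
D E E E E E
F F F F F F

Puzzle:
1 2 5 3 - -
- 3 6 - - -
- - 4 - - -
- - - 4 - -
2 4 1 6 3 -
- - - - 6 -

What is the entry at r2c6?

2

r1c5 = 4: row 1 has {1,2,3,5}; col 5 has {3,6}; region has {3,6} → only 4 remains.
r1c6 = 6: row 1 has {1,2,3,4,5}; col 6 has {}; region has {4} → only 6 remains.
r2c1 = 4: row 2 has {3,6}; col 1 has {1,2}; region has {1,2,3,5} → only 4 remains.
r3c1 = 6: row 3 has {4}; col 1 has {1,2,4}; region has {1,2,3,4,5} → only 6 remains.
r4c3 = 2: row 4 has {4}; col 3 has {1,4,5,6}; region has {1,3,4,6} → only 2 remains.
r5c6 = 5: row 5 has {1,2,3,4,6}; col 6 has {6}; region has {1,2,3,4,6} → only 5 remains.
r6c3 = 3: row 6 has {6}; col 3 has {1,2,4,5,6}; region has {6} → only 3 remains.
r6c1 = 5: row 6 has {3,6}; col 1 has {1,2,4,6}; region has {3,6} → only 5 remains.
r6c2 = 1: row 6 has {3,5,6}; col 2 has {2,3,4}; region has {3,5,6} → only 1 remains.
r6c4 = 2: row 6 has {1,3,5,6}; col 4 has {3,4,6}; region has {1,3,5,6} → only 2 remains.
r6c6 = 4: row 6 has {1,2,3,5,6}; col 6 has {5,6}; region has {1,2,3,5,6} → only 4 remains.
r3c2 = 5: row 3 has {4,6}; col 2 has {1,2,3,4}; region has {2,4} → only 5 remains.
r3c4 = 1: row 3 has {4,5,6}; col 4 has {2,3,4,6}; region has {2,4,5} → only 1 remains.
r3c5 = 2: row 3 has {1,4,5,6}; col 5 has {3,4,6}; region has {3,4,6} → only 2 remains.
r3c6 = 3: row 3 has {1,2,4,5,6}; col 6 has {4,5,6}; region has {4,6} → only 3 remains.
r4c1 = 3: row 4 has {2,4}; col 1 has {1,2,4,5,6}; region has {1,2,4,5} → only 3 remains.
r4c2 = 6: row 4 has {2,3,4}; col 2 has {1,2,3,4,5}; region has {1,2,3,4,5} → only 6 remains.
r4c6 = 1: row 4 has {2,3,4,6}; col 6 has {3,4,5,6}; region has {3,4,6} → only 1 remains.
r2c4 = 5: row 2 has {3,4,6}; col 4 has {1,2,3,4,6}; region has {2,3,4,6} → only 5 remains.
r2c5 = 1: row 2 has {3,4,5,6}; col 5 has {2,3,4,6}; region has {2,3,4,5,6} → only 1 remains.
r2c6 = 2: row 2 has {1,3,4,5,6}; col 6 has {1,3,4,5,6}; region has {1,3,4,6} → only 2 remains.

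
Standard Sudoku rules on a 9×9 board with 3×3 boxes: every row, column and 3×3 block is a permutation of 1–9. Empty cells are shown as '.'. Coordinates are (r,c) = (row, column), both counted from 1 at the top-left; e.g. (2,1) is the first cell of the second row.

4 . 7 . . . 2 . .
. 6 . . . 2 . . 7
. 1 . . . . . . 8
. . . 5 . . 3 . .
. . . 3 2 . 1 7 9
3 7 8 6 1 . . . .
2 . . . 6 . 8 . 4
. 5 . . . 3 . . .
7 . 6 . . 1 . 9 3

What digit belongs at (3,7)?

6

(5,2) = 4: row 5 has {1,2,3,7,9}; col 2 has {1,5,6,7}; box has {3,7,8} → only 4 remains.
(5,3) = 5: row 5 has {1,2,3,4,7,9}; col 3 has {6,7,8}; box has {3,4,7,8} → only 5 remains.
(5,6) = 8: row 5 has {1,2,3,4,5,7,9}; col 6 has {1,2,3}; box has {1,2,3,5,6} → only 8 remains.
(9,2) = 8: row 9 has {1,3,6,7,9}; col 2 has {1,4,5,6,7}; box has {2,5,6,7} → only 8 remains.
(9,7) = 5: row 9 has {1,3,6,7,8,9}; col 7 has {1,2,3,8}; box has {3,4,8,9} → only 5 remains.
(5,1) = 6: row 5 has {1,2,3,4,5,7,8,9}; col 1 has {2,3,4,7}; box has {3,4,5,7,8} → only 6 remains.
(6,7) = 4: row 6 has {1,3,6,7,8}; col 7 has {1,2,3,5,8}; box has {1,3,7,9} → only 4 remains.
(7,8) = 1: row 7 has {2,4,6,8}; col 8 has {7,9}; box has {3,4,5,8,9} → only 1 remains.
(9,5) = 4: row 9 has {1,3,5,6,7,8,9}; col 5 has {1,2,6}; box has {1,3,6} → only 4 remains.
(2,7) = 9: row 2 has {2,6,7}; col 7 has {1,2,3,4,5,8}; box has {2,7,8} → only 9 remains.
(3,7) = 6: row 3 has {1,8}; col 7 has {1,2,3,4,5,8,9}; box has {2,7,8,9} → only 6 remains.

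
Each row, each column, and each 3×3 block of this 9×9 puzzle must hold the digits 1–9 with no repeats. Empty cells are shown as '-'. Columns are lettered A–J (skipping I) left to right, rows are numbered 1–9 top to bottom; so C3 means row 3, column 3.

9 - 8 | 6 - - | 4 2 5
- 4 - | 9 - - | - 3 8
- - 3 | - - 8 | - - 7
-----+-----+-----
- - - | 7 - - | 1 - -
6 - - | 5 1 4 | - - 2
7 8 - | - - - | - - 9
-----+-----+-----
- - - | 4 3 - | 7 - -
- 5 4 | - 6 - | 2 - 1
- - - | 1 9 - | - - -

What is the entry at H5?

7

E1 = 7: row 1 has {2,4,5,6,8,9}; col 5 has {1,3,6,9}; box has {6,8,9} → only 7 remains.
G2 = 6: row 2 has {3,4,8,9}; col 7 has {1,2,4,7}; box has {2,3,4,5,7,8} → only 6 remains.
D3 = 2: row 3 has {3,7,8}; col 4 has {1,4,5,6,7,9}; box has {6,7,8,9} → only 2 remains.
G3 = 9: row 3 has {2,3,7,8}; col 7 has {1,2,4,6,7}; box has {2,3,4,5,6,7,8} → only 9 remains.
H3 = 1: row 3 has {2,3,7,8,9}; col 8 has {2,3}; box has {2,3,4,5,6,7,8,9} → only 1 remains.
C5 = 9: row 5 has {1,2,4,5,6}; col 3 has {3,4,8}; box has {6,7,8} → only 9 remains.
D6 = 3: row 6 has {7,8,9}; col 4 has {1,2,4,5,6,7,9}; box has {1,4,5,7} → only 3 remains.
E6 = 2: row 6 has {3,7,8,9}; col 5 has {1,3,6,7,9}; box has {1,3,4,5,7} → only 2 remains.
F6 = 6: row 6 has {2,3,7,8,9}; col 6 has {4,8}; box has {1,2,3,4,5,7} → only 6 remains.
G6 = 5: row 6 has {2,3,6,7,8,9}; col 7 has {1,2,4,6,7,9}; box has {1,2,9} → only 5 remains.
H6 = 4: row 6 has {2,3,5,6,7,8,9}; col 8 has {1,2,3}; box has {1,2,5,9} → only 4 remains.
J7 = 6: row 7 has {3,4,7}; col 9 has {1,2,5,7,8,9}; box has {1,2,7} → only 6 remains.
D8 = 8: row 8 has {1,2,4,5,6}; col 4 has {1,2,3,4,5,6,7,9}; box has {1,3,4,6,9} → only 8 remains.
F8 = 7: row 8 has {1,2,4,5,6,8}; col 6 has {4,6,8}; box has {1,3,4,6,8,9} → only 7 remains.
H8 = 9: row 8 has {1,2,4,5,6,7,8}; col 8 has {1,2,3,4}; box has {1,2,6,7} → only 9 remains.
B1 = 1: row 1 has {2,4,5,6,7,8,9}; col 2 has {4,5,8}; box has {3,4,8,9} → only 1 remains.
F1 = 3: row 1 has {1,2,4,5,6,7,8,9}; col 6 has {4,6,7,8}; box has {2,6,7,8,9} → only 3 remains.
E2 = 5: row 2 has {3,4,6,8,9}; col 5 has {1,2,3,6,7,9}; box has {2,3,6,7,8,9} → only 5 remains.
F2 = 1: row 2 has {3,4,5,6,8,9}; col 6 has {3,4,6,7,8}; box has {2,3,5,6,7,8,9} → only 1 remains.
A3 = 5: row 3 has {1,2,3,7,8,9}; col 1 has {6,7,9}; box has {1,3,4,8,9} → only 5 remains.
B3 = 6: row 3 has {1,2,3,5,7,8,9}; col 2 has {1,4,5,8}; box has {1,3,4,5,8,9} → only 6 remains.
E3 = 4: row 3 has {1,2,3,5,6,7,8,9}; col 5 has {1,2,3,5,6,7,9}; box has {1,2,3,5,6,7,8,9} → only 4 remains.
E4 = 8: row 4 has {1,7}; col 5 has {1,2,3,4,5,6,7,9}; box has {1,2,3,4,5,6,7} → only 8 remains.
F4 = 9: row 4 has {1,7,8}; col 6 has {1,3,4,6,7,8}; box has {1,2,3,4,5,6,7,8} → only 9 remains.
H4 = 6: row 4 has {1,7,8,9}; col 8 has {1,2,3,4,9}; box has {1,2,4,5,9} → only 6 remains.
J4 = 3: row 4 has {1,6,7,8,9}; col 9 has {1,2,5,6,7,8,9}; box has {1,2,4,5,6,9} → only 3 remains.
B5 = 3: row 5 has {1,2,4,5,6,9}; col 2 has {1,4,5,6,8}; box has {6,7,8,9} → only 3 remains.
G5 = 8: row 5 has {1,2,3,4,5,6,9}; col 7 has {1,2,4,5,6,7,9}; box has {1,2,3,4,5,6,9} → only 8 remains.
H5 = 7: row 5 has {1,2,3,4,5,6,8,9}; col 8 has {1,2,3,4,6,9}; box has {1,2,3,4,5,6,8,9} → only 7 remains.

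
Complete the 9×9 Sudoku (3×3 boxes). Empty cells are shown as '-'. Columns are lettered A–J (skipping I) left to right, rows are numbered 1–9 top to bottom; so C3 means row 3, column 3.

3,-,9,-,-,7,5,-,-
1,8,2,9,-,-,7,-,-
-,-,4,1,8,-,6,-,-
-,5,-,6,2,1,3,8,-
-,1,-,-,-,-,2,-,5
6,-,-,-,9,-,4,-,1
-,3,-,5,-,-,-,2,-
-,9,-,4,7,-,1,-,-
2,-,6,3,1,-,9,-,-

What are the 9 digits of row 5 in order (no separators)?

B1 = 6: row 1 has {3,5,7,9}; col 2 has {1,3,5,8,9}; box has {1,2,3,4,8,9} → only 6 remains.
D1 = 2: row 1 has {3,5,6,7,9}; col 4 has {1,3,4,5,6,9}; box has {1,7,8,9} → only 2 remains.
E1 = 4: row 1 has {2,3,5,6,7,9}; col 5 has {1,2,7,8,9}; box has {1,2,7,8,9} → only 4 remains.
H1 = 1: row 1 has {2,3,4,5,6,7,9}; col 8 has {2,8}; box has {5,6,7} → only 1 remains.
J1 = 8: row 1 has {1,2,3,4,5,6,7,9}; col 9 has {1,5}; box has {1,5,6,7} → only 8 remains.
B3 = 7: row 3 has {1,4,6,8}; col 2 has {1,3,5,6,8,9}; box has {1,2,3,4,6,8,9} → only 7 remains.
C4 = 7: row 4 has {1,2,3,5,6,8}; col 3 has {2,4,6,9}; box has {1,5,6} → only 7 remains.
J4 = 9: row 4 has {1,2,3,5,6,7,8}; col 9 has {1,5,8}; box has {1,2,3,4,5,8} → only 9 remains.
E5 = 3: row 5 has {1,2,5}; col 5 has {1,2,4,7,8,9}; box has {1,2,6,9} → only 3 remains.
B6 = 2: row 6 has {1,4,6,9}; col 2 has {1,3,5,6,7,8,9}; box has {1,5,6,7} → only 2 remains.
H6 = 7: row 6 has {1,2,4,6,9}; col 8 has {1,2,8}; box has {1,2,3,4,5,8,9} → only 7 remains.
E7 = 6: row 7 has {2,3,5}; col 5 has {1,2,3,4,7,8,9}; box has {1,3,4,5,7} → only 6 remains.
G7 = 8: row 7 has {2,3,5,6}; col 7 has {1,2,3,4,5,6,7,9}; box has {1,2,9} → only 8 remains.
B9 = 4: row 9 has {1,2,3,6,9}; col 2 has {1,2,3,5,6,7,8,9}; box has {2,3,6,9} → only 4 remains.
F9 = 8: row 9 has {1,2,3,4,6,9}; col 6 has {1,7}; box has {1,3,4,5,6,7} → only 8 remains.
H9 = 5: row 9 has {1,2,3,4,6,8,9}; col 8 has {1,2,7,8}; box has {1,2,8,9} → only 5 remains.
J9 = 7: row 9 has {1,2,3,4,5,6,8,9}; col 9 has {1,5,8,9}; box has {1,2,5,8,9} → only 7 remains.
E2 = 5: row 2 has {1,2,7,8,9}; col 5 has {1,2,3,4,6,7,8,9}; box has {1,2,4,7,8,9} → only 5 remains.
A3 = 5: row 3 has {1,4,6,7,8}; col 1 has {1,2,3,6}; box has {1,2,3,4,6,7,8,9} → only 5 remains.
F3 = 3: row 3 has {1,4,5,6,7,8}; col 6 has {1,7,8}; box has {1,2,4,5,7,8,9} → only 3 remains.
H3 = 9: row 3 has {1,3,4,5,6,7,8}; col 8 has {1,2,5,7,8}; box has {1,5,6,7,8} → only 9 remains.
J3 = 2: row 3 has {1,3,4,5,6,7,8,9}; col 9 has {1,5,7,8,9}; box has {1,5,6,7,8,9} → only 2 remains.
A4 = 4: row 4 has {1,2,3,5,6,7,8,9}; col 1 has {1,2,3,5,6}; box has {1,2,5,6,7} → only 4 remains.
C5 = 8: row 5 has {1,2,3,5}; col 3 has {2,4,6,7,9}; box has {1,2,4,5,6,7} → only 8 remains.
D5 = 7: row 5 has {1,2,3,5,8}; col 4 has {1,2,3,4,5,6,9}; box has {1,2,3,6,9} → only 7 remains.
F5 = 4: row 5 has {1,2,3,5,7,8}; col 6 has {1,3,7,8}; box has {1,2,3,6,7,9} → only 4 remains.
H5 = 6: row 5 has {1,2,3,4,5,7,8}; col 8 has {1,2,5,7,8,9}; box has {1,2,3,4,5,7,8,9} → only 6 remains.
C6 = 3: row 6 has {1,2,4,6,7,9}; col 3 has {2,4,6,7,8,9}; box has {1,2,4,5,6,7,8} → only 3 remains.
D6 = 8: row 6 has {1,2,3,4,6,7,9}; col 4 has {1,2,3,4,5,6,7,9}; box has {1,2,3,4,6,7,9} → only 8 remains.
F6 = 5: row 6 has {1,2,3,4,6,7,8,9}; col 6 has {1,3,4,7,8}; box has {1,2,3,4,6,7,8,9} → only 5 remains.
A7 = 7: row 7 has {2,3,5,6,8}; col 1 has {1,2,3,4,5,6}; box has {2,3,4,6,9} → only 7 remains.
C7 = 1: row 7 has {2,3,5,6,7,8}; col 3 has {2,3,4,6,7,8,9}; box has {2,3,4,6,7,9} → only 1 remains.
F7 = 9: row 7 has {1,2,3,5,6,7,8}; col 6 has {1,3,4,5,7,8}; box has {1,3,4,5,6,7,8} → only 9 remains.
J7 = 4: row 7 has {1,2,3,5,6,7,8,9}; col 9 has {1,2,5,7,8,9}; box has {1,2,5,7,8,9} → only 4 remains.
A8 = 8: row 8 has {1,4,7,9}; col 1 has {1,2,3,4,5,6,7}; box has {1,2,3,4,6,7,9} → only 8 remains.
C8 = 5: row 8 has {1,4,7,8,9}; col 3 has {1,2,3,4,6,7,8,9}; box has {1,2,3,4,6,7,8,9} → only 5 remains.
F8 = 2: row 8 has {1,4,5,7,8,9}; col 6 has {1,3,4,5,7,8,9}; box has {1,3,4,5,6,7,8,9} → only 2 remains.
H8 = 3: row 8 has {1,2,4,5,7,8,9}; col 8 has {1,2,5,6,7,8,9}; box has {1,2,4,5,7,8,9} → only 3 remains.
J8 = 6: row 8 has {1,2,3,4,5,7,8,9}; col 9 has {1,2,4,5,7,8,9}; box has {1,2,3,4,5,7,8,9} → only 6 remains.
F2 = 6: row 2 has {1,2,5,7,8,9}; col 6 has {1,2,3,4,5,7,8,9}; box has {1,2,3,4,5,7,8,9} → only 6 remains.
H2 = 4: row 2 has {1,2,5,6,7,8,9}; col 8 has {1,2,3,5,6,7,8,9}; box has {1,2,5,6,7,8,9} → only 4 remains.
J2 = 3: row 2 has {1,2,4,5,6,7,8,9}; col 9 has {1,2,4,5,6,7,8,9}; box has {1,2,4,5,6,7,8,9} → only 3 remains.
A5 = 9: row 5 has {1,2,3,4,5,6,7,8}; col 1 has {1,2,3,4,5,6,7,8}; box has {1,2,3,4,5,6,7,8} → only 9 remains.

918734265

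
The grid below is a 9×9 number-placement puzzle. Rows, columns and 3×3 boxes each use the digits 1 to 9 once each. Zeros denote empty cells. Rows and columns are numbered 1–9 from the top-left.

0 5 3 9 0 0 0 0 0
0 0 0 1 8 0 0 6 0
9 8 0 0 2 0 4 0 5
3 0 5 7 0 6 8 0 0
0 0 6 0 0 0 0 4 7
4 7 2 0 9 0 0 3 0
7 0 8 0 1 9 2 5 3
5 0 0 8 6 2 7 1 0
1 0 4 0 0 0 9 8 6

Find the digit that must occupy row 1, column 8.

2

row 1, column 7 = 1 (sole candidate).
row 2, column 1 = 2 (sole candidate).
row 2, column 2 = 4 (sole candidate).
row 2, column 3 = 7 (sole candidate).
row 2, column 7 = 3 (sole candidate).
row 2, column 9 = 9 (sole candidate).
row 3, column 3 = 1 (sole candidate).
row 3, column 8 = 7 (sole candidate).
row 4, column 5 = 4 (sole candidate).
row 5, column 1 = 8 (sole candidate).
row 5, column 7 = 5 (sole candidate).
row 6, column 4 = 5 (sole candidate).
row 6, column 7 = 6 (sole candidate).
row 6, column 9 = 1 (sole candidate).
row 7, column 2 = 6 (sole candidate).
row 7, column 4 = 4 (sole candidate).
row 8, column 3 = 9 (sole candidate).
row 8, column 9 = 4 (sole candidate).
row 9, column 4 = 3 (sole candidate).
row 1, column 1 = 6 (sole candidate).
row 1, column 5 = 7 (sole candidate).
row 1, column 6 = 4 (sole candidate).
row 1, column 8 = 2: row 1 has {1,3,4,5,6,7,9}; col 8 has {1,3,4,5,6,7,8}; box has {1,3,4,5,6,7,9} → only 2 remains.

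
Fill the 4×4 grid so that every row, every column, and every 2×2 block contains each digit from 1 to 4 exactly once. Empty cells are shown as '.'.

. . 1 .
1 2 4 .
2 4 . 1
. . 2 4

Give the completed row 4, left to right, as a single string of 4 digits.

3124

R1C2 = 3 (sole candidate).
R1C4 = 2 (sole candidate).
R2C4 = 3 (sole candidate).
R3C3 = 3 (sole candidate).
R4C1 = 3: row 4 has {2,4}; col 1 has {1,2}; box has {2,4} → only 3 remains.
R4C2 = 1: row 4 has {2,3,4}; col 2 has {2,3,4}; box has {2,3,4} → only 1 remains.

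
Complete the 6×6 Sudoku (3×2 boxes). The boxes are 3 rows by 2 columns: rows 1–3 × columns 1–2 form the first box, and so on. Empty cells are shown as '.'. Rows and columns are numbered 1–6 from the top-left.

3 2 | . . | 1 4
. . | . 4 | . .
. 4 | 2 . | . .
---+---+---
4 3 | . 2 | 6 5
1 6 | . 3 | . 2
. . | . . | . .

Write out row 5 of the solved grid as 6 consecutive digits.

165342

row 4, column 3 = 1: row 4 has {2,3,4,5,6}; col 3 has {2}; box has {2,3} → only 1 remains.
row 5, column 5 = 4: row 5 has {1,2,3,6}; col 5 has {1,6}; box has {2,5,6} → only 4 remains.
row 6, column 2 = 5: row 6 has {}; col 2 has {2,3,4,6}; box has {1,3,4,6} → only 5 remains.
row 6, column 4 = 6: row 6 has {5}; col 4 has {2,3,4}; box has {1,2,3} → only 6 remains.
row 6, column 5 = 3: row 6 has {5,6}; col 5 has {1,4,6}; box has {2,4,5,6} → only 3 remains.
row 6, column 6 = 1: row 6 has {3,5,6}; col 6 has {2,4,5}; box has {2,3,4,5,6} → only 1 remains.
row 1, column 4 = 5: row 1 has {1,2,3,4}; col 4 has {2,3,4,6}; box has {2,4} → only 5 remains.
row 2, column 2 = 1: row 2 has {4}; col 2 has {2,3,4,5,6}; box has {2,3,4} → only 1 remains.
row 3, column 4 = 1: row 3 has {2,4}; col 4 has {2,3,4,5,6}; box has {2,4,5} → only 1 remains.
row 3, column 5 = 5: row 3 has {1,2,4}; col 5 has {1,3,4,6}; box has {1,4} → only 5 remains.
row 5, column 3 = 5: row 5 has {1,2,3,4,6}; col 3 has {1,2}; box has {1,2,3,6} → only 5 remains.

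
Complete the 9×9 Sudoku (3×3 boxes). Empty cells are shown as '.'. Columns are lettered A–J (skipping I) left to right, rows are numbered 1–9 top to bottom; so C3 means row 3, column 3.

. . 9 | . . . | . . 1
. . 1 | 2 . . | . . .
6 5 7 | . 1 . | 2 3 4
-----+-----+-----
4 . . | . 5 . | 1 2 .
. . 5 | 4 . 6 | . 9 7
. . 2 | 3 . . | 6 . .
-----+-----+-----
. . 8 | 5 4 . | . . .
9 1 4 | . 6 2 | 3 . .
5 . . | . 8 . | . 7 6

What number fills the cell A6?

8

E5 = 2: row 5 has {4,5,6,7,9}; col 5 has {1,4,5,6,8}; box has {3,4,5,6} → only 2 remains.
G5 = 8: row 5 has {2,4,5,6,7,9}; col 7 has {1,2,3,6}; box has {1,2,6,7,9} → only 8 remains.
J6 = 5: row 6 has {2,3,6}; col 9 has {1,4,6,7}; box has {1,2,6,7,8,9} → only 5 remains.
G7 = 9: row 7 has {4,5,8}; col 7 has {1,2,3,6,8}; box has {3,6,7} → only 9 remains.
H7 = 1: row 7 has {4,5,8,9}; col 8 has {2,3,7,9}; box has {3,6,7,9} → only 1 remains.
J7 = 2: row 7 has {1,4,5,8,9}; col 9 has {1,4,5,6,7}; box has {1,3,6,7,9} → only 2 remains.
D8 = 7: row 8 has {1,2,3,4,6,9}; col 4 has {2,3,4,5}; box has {2,4,5,6,8} → only 7 remains.
J8 = 8: row 8 has {1,2,3,4,6,7,9}; col 9 has {1,2,4,5,6,7}; box has {1,2,3,6,7,9} → only 8 remains.
C9 = 3: row 9 has {5,6,7,8}; col 3 has {1,2,4,5,7,8,9}; box has {1,4,5,8,9} → only 3 remains.
G9 = 4: row 9 has {3,5,6,7,8}; col 7 has {1,2,3,6,8,9}; box has {1,2,3,6,7,8,9} → only 4 remains.
J2 = 9: row 2 has {1,2}; col 9 has {1,2,4,5,6,7,8}; box has {1,2,3,4} → only 9 remains.
C4 = 6: row 4 has {1,2,4,5}; col 3 has {1,2,3,4,5,7,8,9}; box has {2,4,5} → only 6 remains.
J4 = 3: row 4 has {1,2,4,5,6}; col 9 has {1,2,4,5,6,7,8,9}; box has {1,2,5,6,7,8,9} → only 3 remains.
B5 = 3: row 5 has {2,4,5,6,7,8,9}; col 2 has {1,5}; box has {2,4,5,6} → only 3 remains.
H6 = 4: row 6 has {2,3,5,6}; col 8 has {1,2,3,7,9}; box has {1,2,3,5,6,7,8,9} → only 4 remains.
A7 = 7: row 7 has {1,2,4,5,8,9}; col 1 has {4,5,6,9}; box has {1,3,4,5,8,9} → only 7 remains.
B7 = 6: row 7 has {1,2,4,5,7,8,9}; col 2 has {1,3,5}; box has {1,3,4,5,7,8,9} → only 6 remains.
F7 = 3: row 7 has {1,2,4,5,6,7,8,9}; col 6 has {2,6}; box has {2,4,5,6,7,8} → only 3 remains.
H8 = 5: row 8 has {1,2,3,4,6,7,8,9}; col 8 has {1,2,3,4,7,9}; box has {1,2,3,4,6,7,8,9} → only 5 remains.
B9 = 2: row 9 has {3,4,5,6,7,8}; col 2 has {1,3,5,6}; box has {1,3,4,5,6,7,8,9} → only 2 remains.
A5 = 1: row 5 has {2,3,4,5,6,7,8,9}; col 1 has {4,5,6,7,9}; box has {2,3,4,5,6} → only 1 remains.
A6 = 8: row 6 has {2,3,4,5,6}; col 1 has {1,4,5,6,7,9}; box has {1,2,3,4,5,6} → only 8 remains.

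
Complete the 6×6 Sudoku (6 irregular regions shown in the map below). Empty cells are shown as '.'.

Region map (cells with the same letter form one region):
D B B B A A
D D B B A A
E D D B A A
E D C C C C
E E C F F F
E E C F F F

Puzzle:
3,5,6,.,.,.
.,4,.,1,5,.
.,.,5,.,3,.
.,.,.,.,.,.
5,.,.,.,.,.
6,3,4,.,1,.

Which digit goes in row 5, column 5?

4

row 2, column 1 = 2: row 2 has {1,4,5}; col 1 has {3,5,6}; region has {3,4,5} → only 2 remains.
row 2, column 3 = 3: row 2 has {1,2,4,5}; col 3 has {4,5,6}; region has {1,5,6} → only 3 remains.
row 2, column 6 = 6: row 2 has {1,2,3,4,5}; col 6 has {}; region has {3,5} → only 6 remains.
row 1, column 6 = 1: in row 1, 1 can only go here (every other open cell in that row sees a 1).
row 3, column 2 = 6: in row 3, 6 can only go here (every other open cell in that row sees a 6).
row 4, column 2 = 1: row 4 has {}; col 2 has {3,4,5,6}; region has {2,3,4,5,6} → only 1 remains.
row 4, column 3 = 2: row 4 has {1}; col 3 has {3,4,5,6}; region has {4} → only 2 remains.
row 4, column 5 = 6: row 4 has {1,2}; col 5 has {1,3,5}; region has {2,4} → only 6 remains.
row 5, column 2 = 2: row 5 has {5}; col 2 has {1,3,4,5,6}; region has {3,5,6} → only 2 remains.
row 5, column 3 = 1: row 5 has {2,5}; col 3 has {2,3,4,5,6}; region has {2,4,6} → only 1 remains.
row 5, column 5 = 4: row 5 has {1,2,5}; col 5 has {1,3,5,6}; region has {1} → only 4 remains.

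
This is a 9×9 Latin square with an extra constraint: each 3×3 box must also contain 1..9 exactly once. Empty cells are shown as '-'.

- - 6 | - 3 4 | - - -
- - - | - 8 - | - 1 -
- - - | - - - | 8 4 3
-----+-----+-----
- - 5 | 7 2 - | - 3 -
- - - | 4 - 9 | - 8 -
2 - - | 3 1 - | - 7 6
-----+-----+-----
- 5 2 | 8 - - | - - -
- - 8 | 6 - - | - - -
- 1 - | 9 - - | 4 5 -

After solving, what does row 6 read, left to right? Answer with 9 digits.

r9c5 = 7: row 9 has {1,4,5,9}; col 5 has {1,2,3,8}; box has {6,8,9} → only 7 remains.
r7c5 = 4: row 7 has {2,5,8}; col 5 has {1,2,3,7,8}; box has {6,7,8,9} → only 4 remains.
r8c5 = 5: row 8 has {6,8}; col 5 has {1,2,3,4,7,8}; box has {4,6,7,8,9} → only 5 remains.
r9c3 = 3: row 9 has {1,4,5,7,9}; col 3 has {2,5,6,8}; box has {1,2,5,8} → only 3 remains.
r9c6 = 2: row 9 has {1,3,4,5,7,9}; col 6 has {4,9}; box has {4,5,6,7,8,9} → only 2 remains.
r9c9 = 8: row 9 has {1,2,3,4,5,7,9}; col 9 has {3,6}; box has {4,5} → only 8 remains.
r5c5 = 6: row 5 has {4,8,9}; col 5 has {1,2,3,4,5,7,8}; box has {1,2,3,4,7,9} → only 6 remains.
r9c1 = 6: row 9 has {1,2,3,4,5,7,8,9}; col 1 has {2}; box has {1,2,3,5,8} → only 6 remains.
r3c5 = 9: row 3 has {3,4,8}; col 5 has {1,2,3,4,5,6,7,8}; box has {3,4,8} → only 9 remains.
r4c6 = 8: row 4 has {2,3,5,7}; col 6 has {2,4,9}; box has {1,2,3,4,6,7,9} → only 8 remains.
r6c6 = 5: row 6 has {1,2,3,6,7}; col 6 has {2,4,8,9}; box has {1,2,3,4,6,7,8,9} → only 5 remains.
r6c7 = 9: row 6 has {1,2,3,5,6,7}; col 7 has {4,8}; box has {3,6,7,8} → only 9 remains.
r4c7 = 1: row 4 has {2,3,5,7,8}; col 7 has {4,8,9}; box has {3,6,7,8,9} → only 1 remains.
r4c9 = 4: row 4 has {1,2,3,5,7,8}; col 9 has {3,6,8}; box has {1,3,6,7,8,9} → only 4 remains.
r6c3 = 4: row 6 has {1,2,3,5,6,7,9}; col 3 has {2,3,5,6,8}; box has {2,5} → only 4 remains.
r4c1 = 9: row 4 has {1,2,3,4,5,7,8}; col 1 has {2,6}; box has {2,4,5} → only 9 remains.
r4c2 = 6: row 4 has {1,2,3,4,5,7,8,9}; col 2 has {1,5}; box has {2,4,5,9} → only 6 remains.
r6c2 = 8: row 6 has {1,2,3,4,5,6,7,9}; col 2 has {1,5,6}; box has {2,4,5,6,9} → only 8 remains.

284315976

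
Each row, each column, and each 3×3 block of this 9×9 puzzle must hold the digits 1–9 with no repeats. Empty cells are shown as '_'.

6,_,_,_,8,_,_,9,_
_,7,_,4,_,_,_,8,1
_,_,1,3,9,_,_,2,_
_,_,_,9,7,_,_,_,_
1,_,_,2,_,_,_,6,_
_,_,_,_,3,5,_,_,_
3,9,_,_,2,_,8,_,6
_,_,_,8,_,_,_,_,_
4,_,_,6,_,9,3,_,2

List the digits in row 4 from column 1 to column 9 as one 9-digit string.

r5c5 = 4: row 5 has {1,2,6}; col 5 has {2,3,7,8,9}; box has {2,3,5,7,9} → only 4 remains.
r5c6 = 8: row 5 has {1,2,4,6}; col 6 has {5,9}; box has {2,3,4,5,7,9} → only 8 remains.
r6c4 = 1: row 6 has {3,5}; col 4 has {2,3,4,6,8,9}; box has {2,3,4,5,7,8,9} → only 1 remains.
r4c6 = 6: row 4 has {7,9}; col 6 has {5,8,9}; box has {1,2,3,4,5,7,8,9} → only 6 remains.
r2c6 = 2: row 2 has {1,4,7,8}; col 6 has {5,6,8,9}; box has {3,4,8,9} → only 2 remains.
r3c6 = 7: row 3 has {1,2,3,9}; col 6 has {2,5,6,8,9}; box has {2,3,4,8,9} → only 7 remains.
r1c4 = 5: row 1 has {6,8,9}; col 4 has {1,2,3,4,6,8,9}; box has {2,3,4,7,8,9} → only 5 remains.
r1c6 = 1: row 1 has {5,6,8,9}; col 6 has {2,5,6,7,8,9}; box has {2,3,4,5,7,8,9} → only 1 remains.
r2c5 = 6: row 2 has {1,2,4,7,8}; col 5 has {2,3,4,7,8,9}; box has {1,2,3,4,5,7,8,9} → only 6 remains.
r2c7 = 5: row 2 has {1,2,4,6,7,8}; col 7 has {3,8}; box has {1,2,8,9} → only 5 remains.
r3c9 = 4: row 3 has {1,2,3,7,9}; col 9 has {1,2,6}; box has {1,2,5,8,9} → only 4 remains.
r7c4 = 7: row 7 has {2,3,6,8,9}; col 4 has {1,2,3,4,5,6,8,9}; box has {2,6,8,9} → only 7 remains.
r7c6 = 4: row 7 has {2,3,6,7,8,9}; col 6 has {1,2,5,6,7,8,9}; box has {2,6,7,8,9} → only 4 remains.
r8c6 = 3: row 8 has {8}; col 6 has {1,2,4,5,6,7,8,9}; box has {2,4,6,7,8,9} → only 3 remains.
r1c7 = 7: row 1 has {1,5,6,8,9}; col 7 has {3,5,8}; box has {1,2,4,5,8,9} → only 7 remains.
r1c9 = 3: row 1 has {1,5,6,7,8,9}; col 9 has {1,2,4,6}; box has {1,2,4,5,7,8,9} → only 3 remains.
r2c1 = 9: row 2 has {1,2,4,5,6,7,8}; col 1 has {1,3,4,6}; box has {1,6,7} → only 9 remains.
r2c3 = 3: row 2 has {1,2,4,5,6,7,8,9}; col 3 has {1}; box has {1,6,7,9} → only 3 remains.
r3c7 = 6: row 3 has {1,2,3,4,7,9}; col 7 has {3,5,7,8}; box has {1,2,3,4,5,7,8,9} → only 6 remains.
r5c7 = 9: row 5 has {1,2,4,6,8}; col 7 has {3,5,6,7,8}; box has {6} → only 9 remains.
r7c3 = 5: row 7 has {2,3,4,6,7,8,9}; col 3 has {1,3}; box has {3,4,9} → only 5 remains.
r7c8 = 1: row 7 has {2,3,4,5,6,7,8,9}; col 8 has {2,6,8,9}; box has {2,3,6,8} → only 1 remains.
r8c7 = 4: row 8 has {3,8}; col 7 has {3,5,6,7,8,9}; box has {1,2,3,6,8} → only 4 remains.
r5c3 = 7: row 5 has {1,2,4,6,8,9}; col 3 has {1,3,5}; box has {1} → only 7 remains.
r5c9 = 5: row 5 has {1,2,4,6,7,8,9}; col 9 has {1,2,3,4,6}; box has {6,9} → only 5 remains.
r6c7 = 2: row 6 has {1,3,5}; col 7 has {3,4,5,6,7,8,9}; box has {5,6,9} → only 2 remains.
r9c3 = 8: row 9 has {2,3,4,6,9}; col 3 has {1,3,5,7}; box has {3,4,5,9} → only 8 remains.
r4c7 = 1: row 4 has {6,7,9}; col 7 has {2,3,4,5,6,7,8,9}; box has {2,5,6,9} → only 1 remains.
r4c9 = 8: row 4 has {1,6,7,9}; col 9 has {1,2,3,4,5,6}; box has {1,2,5,6,9} → only 8 remains.
r5c2 = 3: row 5 has {1,2,4,5,6,7,8,9}; col 2 has {7,9}; box has {1,7} → only 3 remains.
r6c1 = 8: row 6 has {1,2,3,5}; col 1 has {1,3,4,6,9}; box has {1,3,7} → only 8 remains.
r6c9 = 7: row 6 has {1,2,3,5,8}; col 9 has {1,2,3,4,5,6,8}; box has {1,2,5,6,8,9} → only 7 remains.
r8c9 = 9: row 8 has {3,4,8}; col 9 has {1,2,3,4,5,6,7,8}; box has {1,2,3,4,6,8} → only 9 remains.
r9c2 = 1: row 9 has {2,3,4,6,8,9}; col 2 has {3,7,9}; box has {3,4,5,8,9} → only 1 remains.
r9c5 = 5: row 9 has {1,2,3,4,6,8,9}; col 5 has {2,3,4,6,7,8,9}; box has {2,3,4,6,7,8,9} → only 5 remains.
r9c8 = 7: row 9 has {1,2,3,4,5,6,8,9}; col 8 has {1,2,6,8,9}; box has {1,2,3,4,6,8,9} → only 7 remains.
r3c1 = 5: row 3 has {1,2,3,4,6,7,9}; col 1 has {1,3,4,6,8,9}; box has {1,3,6,7,9} → only 5 remains.
r3c2 = 8: row 3 has {1,2,3,4,5,6,7,9}; col 2 has {1,3,7,9}; box has {1,3,5,6,7,9} → only 8 remains.
r4c1 = 2: row 4 has {1,6,7,8,9}; col 1 has {1,3,4,5,6,8,9}; box has {1,3,7,8} → only 2 remains.
r4c3 = 4: row 4 has {1,2,6,7,8,9}; col 3 has {1,3,5,7,8}; box has {1,2,3,7,8} → only 4 remains.
r4c8 = 3: row 4 has {1,2,4,6,7,8,9}; col 8 has {1,2,6,7,8,9}; box has {1,2,5,6,7,8,9} → only 3 remains.
r6c2 = 6: row 6 has {1,2,3,5,7,8}; col 2 has {1,3,7,8,9}; box has {1,2,3,4,7,8} → only 6 remains.
r6c3 = 9: row 6 has {1,2,3,5,6,7,8}; col 3 has {1,3,4,5,7,8}; box has {1,2,3,4,6,7,8} → only 9 remains.
r6c8 = 4: row 6 has {1,2,3,5,6,7,8,9}; col 8 has {1,2,3,6,7,8,9}; box has {1,2,3,5,6,7,8,9} → only 4 remains.
r8c1 = 7: row 8 has {3,4,8,9}; col 1 has {1,2,3,4,5,6,8,9}; box has {1,3,4,5,8,9} → only 7 remains.
r8c2 = 2: row 8 has {3,4,7,8,9}; col 2 has {1,3,6,7,8,9}; box has {1,3,4,5,7,8,9} → only 2 remains.
r8c3 = 6: row 8 has {2,3,4,7,8,9}; col 3 has {1,3,4,5,7,8,9}; box has {1,2,3,4,5,7,8,9} → only 6 remains.
r8c5 = 1: row 8 has {2,3,4,6,7,8,9}; col 5 has {2,3,4,5,6,7,8,9}; box has {2,3,4,5,6,7,8,9} → only 1 remains.
r8c8 = 5: row 8 has {1,2,3,4,6,7,8,9}; col 8 has {1,2,3,4,6,7,8,9}; box has {1,2,3,4,6,7,8,9} → only 5 remains.
r1c2 = 4: row 1 has {1,3,5,6,7,8,9}; col 2 has {1,2,3,6,7,8,9}; box has {1,3,5,6,7,8,9} → only 4 remains.
r1c3 = 2: row 1 has {1,3,4,5,6,7,8,9}; col 3 has {1,3,4,5,6,7,8,9}; box has {1,3,4,5,6,7,8,9} → only 2 remains.
r4c2 = 5: row 4 has {1,2,3,4,6,7,8,9}; col 2 has {1,2,3,4,6,7,8,9}; box has {1,2,3,4,6,7,8,9} → only 5 remains.

254976138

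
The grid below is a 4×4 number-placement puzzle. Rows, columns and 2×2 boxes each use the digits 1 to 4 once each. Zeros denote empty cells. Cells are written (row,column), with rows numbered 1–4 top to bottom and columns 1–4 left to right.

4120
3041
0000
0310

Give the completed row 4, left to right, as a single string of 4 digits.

(1,4) = 3 (sole candidate).
(2,2) = 2 (sole candidate).
(3,2) = 4 (sole candidate).
(3,3) = 3 (sole candidate).
(3,4) = 2 (sole candidate).
(4,1) = 2: row 4 has {1,3}; col 1 has {3,4}; box has {3,4} → only 2 remains.
(4,4) = 4: row 4 has {1,2,3}; col 4 has {1,2,3}; box has {1,2,3} → only 4 remains.

2314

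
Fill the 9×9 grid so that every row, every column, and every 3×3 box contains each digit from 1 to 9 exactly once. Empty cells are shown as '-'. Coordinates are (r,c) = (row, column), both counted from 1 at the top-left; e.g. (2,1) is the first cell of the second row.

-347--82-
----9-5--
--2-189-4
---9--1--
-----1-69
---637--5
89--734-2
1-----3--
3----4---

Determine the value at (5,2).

5

(6,7) = 2: row 6 has {3,5,6,7}; col 7 has {1,3,4,5,8,9}; box has {1,5,6,9} → only 2 remains.
(5,7) = 7: row 5 has {1,6,9}; col 7 has {1,2,3,4,5,8,9}; box has {1,2,5,6,9} → only 7 remains.
(9,7) = 6: row 9 has {3,4}; col 7 has {1,2,3,4,5,7,8,9}; box has {2,3,4} → only 6 remains.
(1,9) = 1: in row 1, 1 can only go here (every other open cell in that row sees a 1).
(1,1) = 9: in row 1, 9 can only go here (every other open cell in that row sees a 9).
(6,1) = 4: row 6 has {2,3,5,6,7}; col 1 has {1,3,8,9}; box has {} → only 4 remains.
(6,8) = 8: row 6 has {2,3,4,5,6,7}; col 8 has {2,6}; box has {1,2,5,6,7,9} → only 8 remains.
(4,9) = 3: row 4 has {1,9}; col 9 has {1,2,4,5,9}; box has {1,2,5,6,7,8,9} → only 3 remains.
(6,2) = 1: row 6 has {2,3,4,5,6,7,8}; col 2 has {3,9}; box has {4} → only 1 remains.
(6,3) = 9: row 6 has {1,2,3,4,5,6,7,8}; col 3 has {2,4}; box has {1,4} → only 9 remains.
(4,8) = 4: row 4 has {1,3,9}; col 8 has {2,6,8}; box has {1,2,3,5,6,7,8,9} → only 4 remains.
(2,3) = 1: in row 2, 1 can only go here (every other open cell in that row sees a 1).
(2,4) = 4: in row 2, 4 can only go here (every other open cell in that row sees a 4).
(2,6) = 2: in row 2, 2 can only go here (every other open cell in that row sees a 2).
(2,8) = 3: in row 2, 3 can only go here (every other open cell in that row sees a 3).
(2,2) = 8: in row 2, 8 can only go here (every other open cell in that row sees an 8).
(3,8) = 7: row 3 has {1,2,4,8,9}; col 8 has {2,3,4,6,8}; box has {1,2,3,4,5,8,9} → only 7 remains.
(4,6) = 5: row 4 has {1,3,4,9}; col 6 has {1,2,3,4,7,8}; box has {1,3,6,7,9} → only 5 remains.
(1,6) = 6: row 1 has {1,2,3,4,7,8,9}; col 6 has {1,2,3,4,5,7,8}; box has {1,2,4,7,8,9} → only 6 remains.
(2,9) = 6: row 2 has {1,2,3,4,5,8,9}; col 9 has {1,2,3,4,5,9}; box has {1,2,3,4,5,7,8,9} → only 6 remains.
(8,6) = 9: row 8 has {1,3}; col 6 has {1,2,3,4,5,6,7,8}; box has {3,4,7} → only 9 remains.
(8,8) = 5: row 8 has {1,3,9}; col 8 has {2,3,4,6,7,8}; box has {2,3,4,6} → only 5 remains.
(1,5) = 5: row 1 has {1,2,3,4,6,7,8,9}; col 5 has {1,3,7,9}; box has {1,2,4,6,7,8,9} → only 5 remains.
(2,1) = 7: row 2 has {1,2,3,4,5,6,8,9}; col 1 has {1,3,4,8,9}; box has {1,2,3,4,8,9} → only 7 remains.
(3,4) = 3: row 3 has {1,2,4,7,8,9}; col 4 has {4,6,7,9}; box has {1,2,4,5,6,7,8,9} → only 3 remains.
(7,8) = 1: row 7 has {2,3,4,7,8,9}; col 8 has {2,3,4,5,6,7,8}; box has {2,3,4,5,6} → only 1 remains.
(9,8) = 9: row 9 has {3,4,6}; col 8 has {1,2,3,4,5,6,7,8}; box has {1,2,3,4,5,6} → only 9 remains.
(7,4) = 5: row 7 has {1,2,3,4,7,8,9}; col 4 has {3,4,6,7,9}; box has {3,4,7,9} → only 5 remains.
(7,3) = 6: row 7 has {1,2,3,4,5,7,8,9}; col 3 has {1,2,4,9}; box has {1,3,8,9} → only 6 remains.
(8,3) = 7: row 8 has {1,3,5,9}; col 3 has {1,2,4,6,9}; box has {1,3,6,8,9} → only 7 remains.
(8,9) = 8: row 8 has {1,3,5,7,9}; col 9 has {1,2,3,4,5,6,9}; box has {1,2,3,4,5,6,9} → only 8 remains.
(9,3) = 5: row 9 has {3,4,6,9}; col 3 has {1,2,4,6,7,9}; box has {1,3,6,7,8,9} → only 5 remains.
(9,9) = 7: row 9 has {3,4,5,6,9}; col 9 has {1,2,3,4,5,6,8,9}; box has {1,2,3,4,5,6,8,9} → only 7 remains.
(4,3) = 8: row 4 has {1,3,4,5,9}; col 3 has {1,2,4,5,6,7,9}; box has {1,4,9} → only 8 remains.
(4,5) = 2: row 4 has {1,3,4,5,8,9}; col 5 has {1,3,5,7,9}; box has {1,3,5,6,7,9} → only 2 remains.
(5,3) = 3: row 5 has {1,6,7,9}; col 3 has {1,2,4,5,6,7,8,9}; box has {1,4,8,9} → only 3 remains.
(5,4) = 8: row 5 has {1,3,6,7,9}; col 4 has {3,4,5,6,7,9}; box has {1,2,3,5,6,7,9} → only 8 remains.
(5,5) = 4: row 5 has {1,3,6,7,8,9}; col 5 has {1,2,3,5,7,9}; box has {1,2,3,5,6,7,8,9} → only 4 remains.
(8,4) = 2: row 8 has {1,3,5,7,8,9}; col 4 has {3,4,5,6,7,8,9}; box has {3,4,5,7,9} → only 2 remains.
(8,5) = 6: row 8 has {1,2,3,5,7,8,9}; col 5 has {1,2,3,4,5,7,9}; box has {2,3,4,5,7,9} → only 6 remains.
(9,2) = 2: row 9 has {3,4,5,6,7,9}; col 2 has {1,3,8,9}; box has {1,3,5,6,7,8,9} → only 2 remains.
(9,4) = 1: row 9 has {2,3,4,5,6,7,9}; col 4 has {2,3,4,5,6,7,8,9}; box has {2,3,4,5,6,7,9} → only 1 remains.
(9,5) = 8: row 9 has {1,2,3,4,5,6,7,9}; col 5 has {1,2,3,4,5,6,7,9}; box has {1,2,3,4,5,6,7,9} → only 8 remains.
(4,1) = 6: row 4 has {1,2,3,4,5,8,9}; col 1 has {1,3,4,7,8,9}; box has {1,3,4,8,9} → only 6 remains.
(4,2) = 7: row 4 has {1,2,3,4,5,6,8,9}; col 2 has {1,2,3,8,9}; box has {1,3,4,6,8,9} → only 7 remains.
(5,2) = 5: row 5 has {1,3,4,6,7,8,9}; col 2 has {1,2,3,7,8,9}; box has {1,3,4,6,7,8,9} → only 5 remains.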